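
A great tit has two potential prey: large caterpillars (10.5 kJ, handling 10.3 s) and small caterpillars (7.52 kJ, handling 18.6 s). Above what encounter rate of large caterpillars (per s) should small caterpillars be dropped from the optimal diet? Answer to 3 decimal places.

At the threshold, the rate on large caterpillars alone equals the profitability of small caterpillars: λ·10.5/(1 + λ·10.3) = 7.52/18.6 = 0.4043.
Rearranging, λ(10.5 − 0.4043×10.3) = 0.4043, so λ = 0.4043/6.336 = 0.06381 per s.

0.064 per s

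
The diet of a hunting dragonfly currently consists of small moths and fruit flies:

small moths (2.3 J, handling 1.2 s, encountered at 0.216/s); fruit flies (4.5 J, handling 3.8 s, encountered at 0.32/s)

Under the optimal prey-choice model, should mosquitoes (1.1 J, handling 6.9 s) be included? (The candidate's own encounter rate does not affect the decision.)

No

Current rate: (0.216×2.3 + 0.32×4.5)/(1 + 0.216×1.2 + 0.32×3.8) = 0.7825 J/s.
Profitability of mosquitoes: 1.1/6.9 = 0.1594 J/s.
0.1594 < 0.7825, so adding mosquitoes would lower the average — exclude it.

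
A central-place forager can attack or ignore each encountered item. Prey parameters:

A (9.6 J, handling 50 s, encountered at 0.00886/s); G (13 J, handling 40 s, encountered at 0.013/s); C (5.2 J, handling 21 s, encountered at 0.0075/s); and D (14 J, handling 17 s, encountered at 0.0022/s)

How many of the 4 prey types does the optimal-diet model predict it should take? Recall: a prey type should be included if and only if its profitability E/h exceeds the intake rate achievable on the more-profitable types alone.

Rank by E/h (J/s): D 0.824, G 0.325, C 0.248, A 0.192. Include each in turn until the next type's E/h falls below the running intake rate.
Rate on top 1: 0.02969. G: 0.325 > 0.02969 → include.
Rate on top 2: 0.1283. C: 0.248 > 0.1283 → include.
Rate on top 3: 0.1393. A: 0.192 > 0.1393 → include.
Optimal diet: D, G, C, A — 4 of 4 types.

4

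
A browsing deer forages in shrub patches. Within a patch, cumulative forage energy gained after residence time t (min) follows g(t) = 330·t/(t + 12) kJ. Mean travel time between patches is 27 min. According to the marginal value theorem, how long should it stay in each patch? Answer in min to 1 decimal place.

By the marginal value theorem, leave when the instantaneous gain rate g'(t) equals the habitat-wide average g(t)/(T + t).
g'(t) = 330·12/(t + 12)². Setting 330·12/(t+12)² = 330t/[(t+12)(27+t)] gives 12(27+t) = t(t+12), so t² = 12×27 = 324.
t* = √324 = 18 min.

18.0 min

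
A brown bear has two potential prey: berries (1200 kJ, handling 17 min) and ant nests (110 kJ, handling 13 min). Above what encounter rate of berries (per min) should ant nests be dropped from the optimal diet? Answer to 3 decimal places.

0.008 per min

Drop ant nests once their profitability E₂/h₂ falls below the rate achievable on berries alone: E₂/h₂ = λE₁/(1 + λh₁).
Solve for λ: λE₁h₂ = E₂(1 + λh₁) → λ(E₁h₂ − E₂h₁) = E₂ → λ = E₂/(E₁h₂ − E₂h₁).
λ = 110/(1200×13 − 110×17) = 110/1.373e+04 = 0.008012 per min.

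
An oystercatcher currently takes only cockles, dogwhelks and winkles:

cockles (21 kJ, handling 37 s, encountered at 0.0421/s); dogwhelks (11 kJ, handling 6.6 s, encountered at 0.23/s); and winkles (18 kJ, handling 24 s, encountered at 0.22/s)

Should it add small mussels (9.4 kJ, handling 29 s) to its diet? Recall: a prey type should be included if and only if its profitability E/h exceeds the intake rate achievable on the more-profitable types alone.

Intake rate on the current diet: R = (0.0421×21 + 0.23×11 + 0.22×18) / (1 + 0.0421×37 + 0.23×6.6 + 0.22×24) = 7.374/9.356 = 0.7882 kJ/s.
small mussels: E/h = 9.4/29 = 0.3241 kJ/s.
Since 0.3241 < R, time spent handling small mussels is better spent searching.

No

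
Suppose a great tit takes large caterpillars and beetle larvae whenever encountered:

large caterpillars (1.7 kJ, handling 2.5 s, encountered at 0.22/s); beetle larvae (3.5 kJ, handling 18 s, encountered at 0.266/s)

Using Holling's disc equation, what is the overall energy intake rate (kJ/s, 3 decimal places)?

0.206 kJ/s

Energy encountered per unit search time: 0.22×1.7 + 0.266×3.5 = 1.305 kJ/s.
Handling time per unit search time: 0.22×2.5 + 0.266×18 = 5.338.
Rate = 1.305/(1 + 5.338) = 0.2059 kJ/s.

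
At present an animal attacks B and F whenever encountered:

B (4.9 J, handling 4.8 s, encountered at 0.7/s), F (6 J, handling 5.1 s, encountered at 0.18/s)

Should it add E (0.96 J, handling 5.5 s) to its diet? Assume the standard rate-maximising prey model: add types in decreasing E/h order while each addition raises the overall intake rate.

Intake rate on the current diet: R = (0.7×4.9 + 0.18×6) / (1 + 0.7×4.8 + 0.18×5.1) = 4.51/5.278 = 0.8545 J/s.
E: E/h = 0.96/5.5 = 0.1745 J/s.
Since 0.1745 < R, time spent handling E is better spent searching.

No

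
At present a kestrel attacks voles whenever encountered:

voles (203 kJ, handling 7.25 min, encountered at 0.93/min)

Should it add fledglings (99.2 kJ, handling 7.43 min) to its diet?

No

On voles alone, R = ΣλE/(1+Σλh) = 188.8/7.743 = 24.38 kJ/min.
fledglings: E/h = 99.2/7.43 = 13.35 kJ/min.
13.35 < 24.38, so adding fledglings would lower the average — exclude it.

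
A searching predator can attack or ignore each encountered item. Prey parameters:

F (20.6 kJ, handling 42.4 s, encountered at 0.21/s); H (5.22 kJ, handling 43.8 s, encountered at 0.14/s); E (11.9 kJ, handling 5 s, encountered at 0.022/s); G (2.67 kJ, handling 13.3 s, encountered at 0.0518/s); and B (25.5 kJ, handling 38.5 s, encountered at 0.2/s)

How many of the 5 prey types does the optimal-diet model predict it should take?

2

E/h in descending order: E 2.38, B 0.662, F 0.486, G 0.201, H 0.119 kJ/s. The optimal diet is the largest prefix of this list for which every included type satisfies E_i/h_i > R on the types above it.
Rate on top 1: 0.2359. B: 0.662 > 0.2359 → include.
Rate on top 2: 0.6086. F: 0.486 < 0.6086 → exclude; stop.
Optimal diet: E, B — 2 of 5 types.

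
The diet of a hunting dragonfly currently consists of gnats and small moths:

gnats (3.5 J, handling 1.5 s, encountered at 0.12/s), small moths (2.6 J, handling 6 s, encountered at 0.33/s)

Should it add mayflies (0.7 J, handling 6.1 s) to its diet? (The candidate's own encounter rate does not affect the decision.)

No

Current rate: (0.12×3.5 + 0.33×2.6)/(1 + 0.12×1.5 + 0.33×6) = 0.4044 J/s.
Profitability of mayflies: 0.7/6.1 = 0.1148 J/s.
Since 0.1148 < R, time spent handling mayflies is better spent searching.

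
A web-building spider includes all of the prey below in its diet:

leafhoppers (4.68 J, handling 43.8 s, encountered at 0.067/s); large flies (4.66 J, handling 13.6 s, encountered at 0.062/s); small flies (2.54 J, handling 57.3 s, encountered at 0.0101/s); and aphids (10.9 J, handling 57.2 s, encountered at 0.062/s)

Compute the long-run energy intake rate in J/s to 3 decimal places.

0.146 J/s

Energy encountered per unit search time: 0.067×4.68 + 0.062×4.66 + 0.0101×2.54 + 0.062×10.9 = 1.304 J/s.
Handling time per unit search time: 0.067×43.8 + 0.062×13.6 + 0.0101×57.3 + 0.062×57.2 = 7.903.
Rate = 1.304/(1 + 7.903) = 0.1465 J/s.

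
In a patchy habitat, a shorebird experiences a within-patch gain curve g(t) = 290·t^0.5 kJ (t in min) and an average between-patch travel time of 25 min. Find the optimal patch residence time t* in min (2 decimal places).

By the marginal value theorem, leave when the instantaneous gain rate g'(t) equals the habitat-wide average g(t)/(T + t).
g'(t) = 0.5·290·t^-0.5. Setting 0.5·290·t^-0.5 = 290·t^0.5/(25+t) gives 0.5(25+t) = t, so 0.50·t = 0.5×25.
t* = 0.5×25/0.50 = 25 min.

25.00 min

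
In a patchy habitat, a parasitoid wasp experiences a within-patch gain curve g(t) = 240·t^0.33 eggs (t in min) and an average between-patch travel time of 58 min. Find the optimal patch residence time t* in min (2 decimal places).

Maximise g(t)/(T+t): set derivative to zero → g'(t)(T+t) = g(t).
g'(t) = 0.33·240·t^-0.67. Setting 0.33·240·t^-0.67 = 240·t^0.33/(58+t) gives 0.33(58+t) = t, so 0.67·t = 0.33×58.
t* = 0.33×58/0.67 = 28.57 min.

28.57 min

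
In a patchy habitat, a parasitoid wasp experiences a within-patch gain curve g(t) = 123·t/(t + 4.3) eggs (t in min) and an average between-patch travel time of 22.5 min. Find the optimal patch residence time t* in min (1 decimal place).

By the marginal value theorem, leave when the instantaneous gain rate g'(t) equals the habitat-wide average g(t)/(T + t).
g'(t) = 123·4.3/(t + 4.3)². Setting 123·4.3/(t+4.3)² = 123t/[(t+4.3)(22.5+t)] gives 4.3(22.5+t) = t(t+4.3), so t² = 4.3×22.5 = 96.75.
t* = √96.75 = 9.836 min.

9.8 min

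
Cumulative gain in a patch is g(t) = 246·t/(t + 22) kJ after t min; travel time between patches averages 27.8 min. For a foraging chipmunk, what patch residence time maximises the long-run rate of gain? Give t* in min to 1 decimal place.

By the marginal value theorem, leave when the instantaneous gain rate g'(t) equals the habitat-wide average g(t)/(T + t).
g'(t) = 246·22/(t + 22)². Setting 246·22/(t+22)² = 246t/[(t+22)(27.8+t)] gives 22(27.8+t) = t(t+22), so t² = 22×27.8 = 611.6.
t* = √611.6 = 24.73 min.

24.7 min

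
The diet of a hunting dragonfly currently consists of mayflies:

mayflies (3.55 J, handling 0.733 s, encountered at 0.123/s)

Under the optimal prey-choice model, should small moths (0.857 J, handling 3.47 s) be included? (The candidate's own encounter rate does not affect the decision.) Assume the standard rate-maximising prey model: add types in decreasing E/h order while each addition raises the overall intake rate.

Intake rate on the current diet: R = (0.123×3.55) / (1 + 0.123×0.733) = 0.4366/1.09 = 0.4005 J/s.
small moths: E/h = 0.857/3.47 = 0.247 J/s.
0.247 < 0.4005, so adding small moths would lower the average — exclude it.

No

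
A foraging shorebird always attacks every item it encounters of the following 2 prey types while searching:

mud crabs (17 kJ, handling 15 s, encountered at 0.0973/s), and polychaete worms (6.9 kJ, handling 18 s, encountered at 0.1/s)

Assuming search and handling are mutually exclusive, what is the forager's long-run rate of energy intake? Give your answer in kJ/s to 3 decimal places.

Energy encountered per unit search time: 0.0973×17 + 0.1×6.9 = 2.344 kJ/s.
Handling time per unit search time: 0.0973×15 + 0.1×18 = 3.26.
Rate = 2.344/(1 + 3.26) = 0.5503 kJ/s.

0.550 kJ/s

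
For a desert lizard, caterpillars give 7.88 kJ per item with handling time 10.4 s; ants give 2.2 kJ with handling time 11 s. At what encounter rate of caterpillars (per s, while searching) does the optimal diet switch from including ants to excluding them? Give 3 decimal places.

Drop ants once their profitability E₂/h₂ falls below the rate achievable on caterpillars alone: E₂/h₂ = λE₁/(1 + λh₁).
Solve for λ: λE₁h₂ = E₂(1 + λh₁) → λ(E₁h₂ − E₂h₁) = E₂ → λ = E₂/(E₁h₂ − E₂h₁).
λ = 2.2/(7.88×11 − 2.2×10.4) = 2.2/63.8 = 0.03448 per s.

0.034 per s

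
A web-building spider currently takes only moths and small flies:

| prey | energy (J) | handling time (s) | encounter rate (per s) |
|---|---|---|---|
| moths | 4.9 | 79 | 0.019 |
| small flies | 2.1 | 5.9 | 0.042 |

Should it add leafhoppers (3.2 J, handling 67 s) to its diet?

Current rate: (0.019×4.9 + 0.042×2.1)/(1 + 0.019×79 + 0.042×5.9) = 0.06596 J/s.
leafhoppers: E/h = 3.2/67 = 0.04776 J/s.
0.04776 < 0.06596, so adding leafhoppers would lower the average — exclude it.

No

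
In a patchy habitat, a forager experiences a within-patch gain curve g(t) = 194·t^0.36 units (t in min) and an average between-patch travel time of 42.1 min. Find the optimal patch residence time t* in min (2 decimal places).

Maximise g(t)/(T+t): set derivative to zero → g'(t)(T+t) = g(t).
g'(t) = 0.36·194·t^-0.64. Setting 0.36·194·t^-0.64 = 194·t^0.36/(42.1+t) gives 0.36(42.1+t) = t, so 0.64·t = 0.36×42.1.
t* = 0.36×42.1/0.64 = 23.68 min.

23.68 min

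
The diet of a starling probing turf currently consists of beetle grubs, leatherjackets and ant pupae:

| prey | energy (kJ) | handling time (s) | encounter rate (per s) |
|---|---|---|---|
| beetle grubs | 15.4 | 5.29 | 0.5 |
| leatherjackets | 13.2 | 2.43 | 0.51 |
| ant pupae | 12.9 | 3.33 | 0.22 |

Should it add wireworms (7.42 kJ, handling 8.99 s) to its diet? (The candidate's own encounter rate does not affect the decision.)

No

Intake rate on the current diet: R = (0.5×15.4 + 0.51×13.2 + 0.22×12.9) / (1 + 0.5×5.29 + 0.51×2.43 + 0.22×3.33) = 17.27/5.617 = 3.075 kJ/s.
Profitability of wireworms: 7.42/8.99 = 0.8254 kJ/s.
0.8254 < 3.075, so adding wireworms would lower the average — exclude it.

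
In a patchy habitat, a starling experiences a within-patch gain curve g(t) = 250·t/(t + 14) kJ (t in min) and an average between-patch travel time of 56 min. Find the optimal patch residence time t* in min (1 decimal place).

Maximise g(t)/(T+t): set derivative to zero → g'(t)(T+t) = g(t).
g'(t) = 250·14/(t + 14)². Setting 250·14/(t+14)² = 250t/[(t+14)(56+t)] gives 14(56+t) = t(t+14), so t² = 14×56 = 784.
t* = √784 = 28 min.

28.0 min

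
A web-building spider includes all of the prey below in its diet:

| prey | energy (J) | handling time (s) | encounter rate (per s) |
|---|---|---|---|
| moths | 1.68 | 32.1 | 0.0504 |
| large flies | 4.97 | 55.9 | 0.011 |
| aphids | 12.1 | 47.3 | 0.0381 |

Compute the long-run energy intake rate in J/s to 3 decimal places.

R = Σλ_iE_i / (1 + Σλ_ih_i)
Numerator: 0.0504×1.68 + 0.011×4.97 + 0.0381×12.1 = 0.6004
Denominator: 1 + 0.0504×32.1 + 0.011×55.9 + 0.0381×47.3 = 5.035
R = 0.6004/5.035 = 0.1192 J/s

0.119 J/s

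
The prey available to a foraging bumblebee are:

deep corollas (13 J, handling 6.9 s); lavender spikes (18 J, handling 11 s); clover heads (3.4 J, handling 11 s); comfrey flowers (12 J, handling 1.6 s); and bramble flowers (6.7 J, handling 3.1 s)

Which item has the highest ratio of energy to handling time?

Profitability E/h (J/s): deep corollas = 13/6.9 = 1.88, lavender spikes = 18/11 = 1.64, clover heads = 3.4/11 = 0.309, comfrey flowers = 12/1.6 = 7.5, bramble flowers = 6.7/3.1 = 2.16.
Ranked: comfrey flowers > bramble flowers > deep corollas > lavender spikes > clover heads.

comfrey flowers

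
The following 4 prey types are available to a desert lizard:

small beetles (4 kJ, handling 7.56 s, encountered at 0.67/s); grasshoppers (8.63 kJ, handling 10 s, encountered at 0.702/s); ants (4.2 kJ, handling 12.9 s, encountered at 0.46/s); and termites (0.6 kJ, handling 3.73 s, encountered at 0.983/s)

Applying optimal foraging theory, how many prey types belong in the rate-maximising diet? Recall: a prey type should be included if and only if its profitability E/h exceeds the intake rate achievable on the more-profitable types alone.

Profitabilities (E/h, kJ/s): grasshoppers 0.863, small beetles 0.529, ants 0.326, termites 0.161. Add prey in this order while the next type's profitability exceeds the intake rate on those already taken.
Rate on top 1: 0.7554. small beetles: 0.529 < 0.7554 → exclude; stop.
Optimal diet: grasshoppers — 1 of 4 types.

1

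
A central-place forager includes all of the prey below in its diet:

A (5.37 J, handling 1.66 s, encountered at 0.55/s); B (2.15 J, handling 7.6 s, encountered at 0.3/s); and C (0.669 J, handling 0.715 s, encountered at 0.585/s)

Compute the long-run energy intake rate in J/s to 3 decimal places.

0.865 J/s

R = Σλ_iE_i / (1 + Σλ_ih_i)
Numerator: 0.55×5.37 + 0.3×2.15 + 0.585×0.669 = 3.99
Denominator: 1 + 0.55×1.66 + 0.3×7.6 + 0.585×0.715 = 4.611
R = 3.99/4.611 = 0.8652 J/s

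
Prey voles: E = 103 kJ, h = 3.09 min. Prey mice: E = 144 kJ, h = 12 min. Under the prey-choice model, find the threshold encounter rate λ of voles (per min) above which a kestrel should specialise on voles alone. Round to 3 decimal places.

0.182 per min

The zero-one rule: include mice iff E₂/h₂ > λE₁/(1+λh₁). Equality gives the switch point.
λE₁h₂ = E₂ + λE₂h₁ ⇒ λ = E₂/(E₁h₂ − E₂h₁) = 144/(1236 − 445) = 0.182 per min.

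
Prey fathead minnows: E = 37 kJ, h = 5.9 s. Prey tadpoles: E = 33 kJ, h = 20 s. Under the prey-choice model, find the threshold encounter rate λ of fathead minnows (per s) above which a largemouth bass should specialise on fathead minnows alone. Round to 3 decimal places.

0.061 per s

At the threshold, the rate on fathead minnows alone equals the profitability of tadpoles: λ·37/(1 + λ·5.9) = 33/20 = 1.65.
Rearranging, λ(37 − 1.65×5.9) = 1.65, so λ = 1.65/27.27 = 0.06052 per s.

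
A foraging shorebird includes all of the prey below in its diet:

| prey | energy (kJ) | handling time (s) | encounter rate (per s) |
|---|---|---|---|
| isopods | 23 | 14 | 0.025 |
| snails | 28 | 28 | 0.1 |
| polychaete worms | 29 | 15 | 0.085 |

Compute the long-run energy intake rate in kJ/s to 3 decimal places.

R = Σλ_iE_i / (1 + Σλ_ih_i)
Numerator: 0.025×23 + 0.1×28 + 0.085×29 = 5.84
Denominator: 1 + 0.025×14 + 0.1×28 + 0.085×15 = 5.425
R = 5.84/5.425 = 1.076 kJ/s

1.076 kJ/s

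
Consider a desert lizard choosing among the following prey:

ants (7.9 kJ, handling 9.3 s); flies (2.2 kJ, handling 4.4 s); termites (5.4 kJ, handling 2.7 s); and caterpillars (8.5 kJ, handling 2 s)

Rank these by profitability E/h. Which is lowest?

flies

In descending order of E/h:
caterpillars: 8.5/2 = 4.25 kJ/s
termites: 5.4/2.7 = 2 kJ/s
ants: 7.9/9.3 = 0.849 kJ/s
flies: 2.2/4.4 = 0.5 kJ/s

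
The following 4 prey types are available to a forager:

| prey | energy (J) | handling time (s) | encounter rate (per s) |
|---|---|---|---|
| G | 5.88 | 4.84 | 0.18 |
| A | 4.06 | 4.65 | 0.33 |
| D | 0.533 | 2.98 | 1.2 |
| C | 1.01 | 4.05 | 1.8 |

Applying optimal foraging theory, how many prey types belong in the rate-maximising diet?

2

Rank by E/h (J/s): G 1.21, A 0.873, C 0.249, D 0.179. Include each in turn until the next type's E/h falls below the running intake rate.
Rate on top 1: 0.5656. A: 0.873 > 0.5656 → include.
Rate on top 2: 0.7042. C: 0.249 < 0.7042 → exclude; stop.
Optimal diet: G, A — 2 of 4 types.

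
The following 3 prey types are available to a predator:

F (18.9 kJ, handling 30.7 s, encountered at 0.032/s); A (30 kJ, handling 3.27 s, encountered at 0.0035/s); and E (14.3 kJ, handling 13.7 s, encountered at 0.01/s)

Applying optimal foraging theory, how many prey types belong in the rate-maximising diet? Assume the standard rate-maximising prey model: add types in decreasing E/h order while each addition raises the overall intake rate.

3

E/h in descending order: A 9.17, E 1.04, F 0.616 kJ/s. The optimal diet is the largest prefix of this list for which every included type satisfies E_i/h_i > R on the types above it.
Rate on top 1: 0.1038. E: 1.04 > 0.1038 → include.
Rate on top 2: 0.2159. F: 0.616 > 0.2159 → include.
Optimal diet: A, E, F — 3 of 3 types.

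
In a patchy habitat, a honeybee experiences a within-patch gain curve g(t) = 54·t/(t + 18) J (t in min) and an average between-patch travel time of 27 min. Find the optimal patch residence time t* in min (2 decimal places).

22.05 min

Optimal t* satisfies g'(t*) = g(t*)/(T + t*).
g'(t) = 54·18/(t + 18)². Setting 54·18/(t+18)² = 54t/[(t+18)(27+t)] gives 18(27+t) = t(t+18), so t² = 18×27 = 486.
t* = √486 = 22.05 min.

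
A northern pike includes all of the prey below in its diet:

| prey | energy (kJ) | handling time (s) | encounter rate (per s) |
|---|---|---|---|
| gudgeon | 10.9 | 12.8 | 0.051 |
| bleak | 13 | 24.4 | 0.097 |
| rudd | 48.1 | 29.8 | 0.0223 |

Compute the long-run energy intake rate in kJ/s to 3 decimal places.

R = Σλ_iE_i / (1 + Σλ_ih_i)
Numerator: 0.051×10.9 + 0.097×13 + 0.0223×48.1 = 2.89
Denominator: 1 + 0.051×12.8 + 0.097×24.4 + 0.0223×29.8 = 4.684
R = 2.89/4.684 = 0.6169 kJ/s

0.617 kJ/s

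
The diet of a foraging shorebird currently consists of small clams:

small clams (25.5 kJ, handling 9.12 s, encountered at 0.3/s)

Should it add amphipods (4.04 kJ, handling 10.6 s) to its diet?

No

Current rate: (0.3×25.5)/(1 + 0.3×9.12) = 2.048 kJ/s.
Profitability of amphipods: 4.04/10.6 = 0.3811 kJ/s.
0.3811 < 2.048, so adding amphipods would lower the average — exclude it.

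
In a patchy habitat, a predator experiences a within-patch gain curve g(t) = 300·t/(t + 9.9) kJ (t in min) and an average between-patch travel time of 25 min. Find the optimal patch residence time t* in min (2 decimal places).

15.73 min

By the marginal value theorem, leave when the instantaneous gain rate g'(t) equals the habitat-wide average g(t)/(T + t).
g'(t) = 300·9.9/(t + 9.9)². Setting 300·9.9/(t+9.9)² = 300t/[(t+9.9)(25+t)] gives 9.9(25+t) = t(t+9.9), so t² = 9.9×25 = 247.5.
t* = √247.5 = 15.73 min.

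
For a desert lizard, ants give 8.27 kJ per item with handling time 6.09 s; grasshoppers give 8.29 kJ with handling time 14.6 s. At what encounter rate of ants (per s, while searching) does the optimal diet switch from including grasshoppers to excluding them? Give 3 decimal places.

The zero-one rule: include grasshoppers iff E₂/h₂ > λE₁/(1+λh₁). Equality gives the switch point.
λE₁h₂ = E₂ + λE₂h₁ ⇒ λ = E₂/(E₁h₂ − E₂h₁) = 8.29/(120.7 − 50.49) = 0.118 per s.

0.118 per s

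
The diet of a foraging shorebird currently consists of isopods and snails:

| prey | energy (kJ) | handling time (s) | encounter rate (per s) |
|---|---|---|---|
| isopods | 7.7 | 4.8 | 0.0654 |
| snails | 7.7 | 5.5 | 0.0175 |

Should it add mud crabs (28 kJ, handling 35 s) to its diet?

Yes

Intake rate on the current diet: R = (0.0654×7.7 + 0.0175×7.7) / (1 + 0.0654×4.8 + 0.0175×5.5) = 0.6383/1.41 = 0.4527 kJ/s.
mud crabs: E/h = 28/35 = 0.8 kJ/s.
0.8 > 0.4527, so adding mud crabs raises the average — include it.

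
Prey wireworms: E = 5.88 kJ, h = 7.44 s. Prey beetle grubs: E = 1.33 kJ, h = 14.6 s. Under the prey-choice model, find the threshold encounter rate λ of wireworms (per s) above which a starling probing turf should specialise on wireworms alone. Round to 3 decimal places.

At the threshold, the rate on wireworms alone equals the profitability of beetle grubs: λ·5.88/(1 + λ·7.44) = 1.33/14.6 = 0.0911.
Rearranging, λ(5.88 − 0.0911×7.44) = 0.0911, so λ = 0.0911/5.202 = 0.01751 per s.

0.018 per s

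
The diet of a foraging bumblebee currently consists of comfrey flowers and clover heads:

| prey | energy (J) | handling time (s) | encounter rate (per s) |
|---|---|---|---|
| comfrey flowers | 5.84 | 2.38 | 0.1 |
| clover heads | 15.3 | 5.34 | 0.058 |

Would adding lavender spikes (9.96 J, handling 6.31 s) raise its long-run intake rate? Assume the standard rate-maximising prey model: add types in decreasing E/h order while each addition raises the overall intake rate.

Current rate: (0.1×5.84 + 0.058×15.3)/(1 + 0.1×2.38 + 0.058×5.34) = 0.9507 J/s.
lavender spikes: E/h = 9.96/6.31 = 1.578 J/s.
Since 1.578 > R, including lavender spikes increases the long-run rate.

Yes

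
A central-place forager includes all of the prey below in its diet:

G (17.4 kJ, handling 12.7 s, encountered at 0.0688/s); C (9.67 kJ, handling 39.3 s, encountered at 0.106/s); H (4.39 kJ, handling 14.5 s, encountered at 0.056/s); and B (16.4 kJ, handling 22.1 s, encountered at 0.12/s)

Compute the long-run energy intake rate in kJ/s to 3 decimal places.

R = (0.0688×17.4 + 0.106×9.67 + 0.056×4.39 + 0.12×16.4) / (1 + 0.0688×12.7 + 0.106×39.3 + 0.056×14.5 + 0.12×22.1) = 4.436/9.504 = 0.4668 kJ/s.

0.467 kJ/s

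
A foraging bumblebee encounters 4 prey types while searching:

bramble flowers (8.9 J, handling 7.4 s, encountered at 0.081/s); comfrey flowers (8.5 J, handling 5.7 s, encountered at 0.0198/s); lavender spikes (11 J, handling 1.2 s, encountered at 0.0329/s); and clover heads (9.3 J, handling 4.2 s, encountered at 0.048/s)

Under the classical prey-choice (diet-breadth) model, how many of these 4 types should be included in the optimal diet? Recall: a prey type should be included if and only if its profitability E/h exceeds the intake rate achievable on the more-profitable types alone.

4

Rank by E/h (J/s): lavender spikes 9.17, clover heads 2.21, comfrey flowers 1.49, bramble flowers 1.2. Include each in turn until the next type's E/h falls below the running intake rate.
Rate on top 1: 0.3482. clover heads: 2.21 > 0.3482 → include.
Rate on top 2: 0.6513. comfrey flowers: 1.49 > 0.6513 → include.
Rate on top 3: 0.7213. bramble flowers: 1.2 > 0.7213 → include.
Optimal diet: lavender spikes, clover heads, comfrey flowers, bramble flowers — 4 of 4 types.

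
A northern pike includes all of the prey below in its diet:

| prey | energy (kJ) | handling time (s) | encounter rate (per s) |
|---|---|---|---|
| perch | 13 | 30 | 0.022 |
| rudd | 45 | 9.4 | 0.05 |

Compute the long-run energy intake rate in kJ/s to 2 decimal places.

Energy encountered per unit search time: 0.022×13 + 0.05×45 = 2.536 kJ/s.
Handling time per unit search time: 0.022×30 + 0.05×9.4 = 1.13.
Rate = 2.536/(1 + 1.13) = 1.191 kJ/s.

1.19 kJ/s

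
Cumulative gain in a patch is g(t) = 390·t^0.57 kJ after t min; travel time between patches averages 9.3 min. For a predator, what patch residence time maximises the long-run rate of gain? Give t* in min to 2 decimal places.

Optimal t* satisfies g'(t*) = g(t*)/(T + t*).
g'(t) = 0.57·390·t^-0.43. Setting 0.57·390·t^-0.43 = 390·t^0.57/(9.3+t) gives 0.57(9.3+t) = t, so 0.43·t = 0.57×9.3.
t* = 0.57×9.3/0.43 = 12.33 min.

12.33 min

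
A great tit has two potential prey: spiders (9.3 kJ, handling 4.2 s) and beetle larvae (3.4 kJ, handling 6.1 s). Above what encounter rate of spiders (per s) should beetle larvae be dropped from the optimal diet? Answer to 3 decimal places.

Drop beetle larvae once their profitability E₂/h₂ falls below the rate achievable on spiders alone: E₂/h₂ = λE₁/(1 + λh₁).
Solve for λ: λE₁h₂ = E₂(1 + λh₁) → λ(E₁h₂ − E₂h₁) = E₂ → λ = E₂/(E₁h₂ − E₂h₁).
λ = 3.4/(9.3×6.1 − 3.4×4.2) = 3.4/42.45 = 0.08009 per s.

0.080 per s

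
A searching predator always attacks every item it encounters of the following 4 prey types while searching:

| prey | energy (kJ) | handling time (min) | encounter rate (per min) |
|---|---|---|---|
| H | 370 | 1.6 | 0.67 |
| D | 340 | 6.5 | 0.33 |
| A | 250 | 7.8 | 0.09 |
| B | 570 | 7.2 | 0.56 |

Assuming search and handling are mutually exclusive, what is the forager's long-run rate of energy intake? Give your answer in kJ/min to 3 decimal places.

Energy encountered per unit search time: 0.67×370 + 0.33×340 + 0.09×250 + 0.56×570 = 701.8 kJ/min.
Handling time per unit search time: 0.67×1.6 + 0.33×6.5 + 0.09×7.8 + 0.56×7.2 = 7.951.
Rate = 701.8/(1 + 7.951) = 78.4 kJ/min.

78.405 kJ/min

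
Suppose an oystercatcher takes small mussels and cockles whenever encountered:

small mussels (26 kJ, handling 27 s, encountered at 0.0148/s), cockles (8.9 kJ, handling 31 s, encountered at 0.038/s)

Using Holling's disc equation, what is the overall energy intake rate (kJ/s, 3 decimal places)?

R = (0.0148×26 + 0.038×8.9) / (1 + 0.0148×27 + 0.038×31) = 0.723/2.578 = 0.2805 kJ/s.

0.280 kJ/s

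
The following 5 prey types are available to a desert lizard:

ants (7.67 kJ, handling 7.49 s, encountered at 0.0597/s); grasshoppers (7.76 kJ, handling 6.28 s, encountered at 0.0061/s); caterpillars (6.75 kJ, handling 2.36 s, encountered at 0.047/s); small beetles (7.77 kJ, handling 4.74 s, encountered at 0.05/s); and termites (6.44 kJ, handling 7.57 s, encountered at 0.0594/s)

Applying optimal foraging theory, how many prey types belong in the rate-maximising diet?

Rank by E/h (kJ/s): caterpillars 2.86, small beetles 1.64, grasshoppers 1.24, ants 1.02, termites 0.851. Include each in turn until the next type's E/h falls below the running intake rate.
Rate on top 1: 0.2856. small beetles: 1.64 > 0.2856 → include.
Rate on top 2: 0.5236. grasshoppers: 1.24 > 0.5236 → include.
Rate on top 3: 0.5433. ants: 1.02 > 0.5433 → include.
Rate on top 4: 0.6605. termites: 0.851 > 0.6605 → include.
Optimal diet: caterpillars, small beetles, grasshoppers, ants, termites — 5 of 5 types.

5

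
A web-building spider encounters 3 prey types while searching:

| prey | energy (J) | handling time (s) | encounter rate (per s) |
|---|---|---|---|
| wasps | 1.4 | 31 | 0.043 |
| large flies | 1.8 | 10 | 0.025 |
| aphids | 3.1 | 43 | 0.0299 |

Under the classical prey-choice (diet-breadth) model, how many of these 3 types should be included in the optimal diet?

2

Profitabilities (E/h, J/s): large flies 0.18, aphids 0.0721, wasps 0.0452. Add prey in this order while the next type's profitability exceeds the intake rate on those already taken.
Rate on top 1: 0.036. aphids: 0.0721 > 0.036 → include.
Rate on top 2: 0.0543. wasps: 0.0452 < 0.0543 → exclude; stop.
Optimal diet: large flies, aphids — 2 of 3 types.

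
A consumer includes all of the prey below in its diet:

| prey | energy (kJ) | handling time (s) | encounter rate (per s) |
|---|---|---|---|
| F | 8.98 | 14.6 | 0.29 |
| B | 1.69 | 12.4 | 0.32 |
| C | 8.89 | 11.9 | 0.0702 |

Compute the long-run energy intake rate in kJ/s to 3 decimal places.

R = Σλ_iE_i / (1 + Σλ_ih_i)
Numerator: 0.29×8.98 + 0.32×1.69 + 0.0702×8.89 = 3.769
Denominator: 1 + 0.29×14.6 + 0.32×12.4 + 0.0702×11.9 = 10.04
R = 3.769/10.04 = 0.3755 kJ/s

0.376 kJ/s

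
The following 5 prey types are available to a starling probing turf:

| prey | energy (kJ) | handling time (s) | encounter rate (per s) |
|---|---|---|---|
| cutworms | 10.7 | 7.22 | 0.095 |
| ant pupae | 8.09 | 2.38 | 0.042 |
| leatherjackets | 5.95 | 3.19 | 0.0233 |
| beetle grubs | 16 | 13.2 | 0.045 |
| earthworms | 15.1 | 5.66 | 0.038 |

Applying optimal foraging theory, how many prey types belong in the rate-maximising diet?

5

Profitabilities (E/h, kJ/s): ant pupae 3.4, earthworms 2.67, leatherjackets 1.87, cutworms 1.48, beetle grubs 1.21. Add prey in this order while the next type's profitability exceeds the intake rate on those already taken.
Rate on top 1: 0.3089. earthworms: 2.67 > 0.3089 → include.
Rate on top 2: 0.6947. leatherjackets: 1.87 > 0.6947 → include.
Rate on top 3: 0.7573. cutworms: 1.48 > 0.7573 → include.
Rate on top 4: 0.9968. beetle grubs: 1.21 > 0.9968 → include.
Optimal diet: ant pupae, earthworms, leatherjackets, cutworms, beetle grubs — 5 of 5 types.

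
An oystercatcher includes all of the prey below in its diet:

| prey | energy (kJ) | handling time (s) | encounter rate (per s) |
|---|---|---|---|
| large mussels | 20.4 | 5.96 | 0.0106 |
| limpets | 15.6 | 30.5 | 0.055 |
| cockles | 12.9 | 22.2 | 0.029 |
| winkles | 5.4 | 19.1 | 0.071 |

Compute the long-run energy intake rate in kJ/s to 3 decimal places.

R = (0.0106×20.4 + 0.055×15.6 + 0.029×12.9 + 0.071×5.4) / (1 + 0.0106×5.96 + 0.055×30.5 + 0.029×22.2 + 0.071×19.1) = 1.832/4.741 = 0.3864 kJ/s.

0.386 kJ/s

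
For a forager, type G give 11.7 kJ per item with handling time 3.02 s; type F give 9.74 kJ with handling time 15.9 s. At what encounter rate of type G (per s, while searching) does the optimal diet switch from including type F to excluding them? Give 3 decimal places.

0.062 per s

At the threshold, the rate on type G alone equals the profitability of type F: λ·11.7/(1 + λ·3.02) = 9.74/15.9 = 0.6126.
Rearranging, λ(11.7 − 0.6126×3.02) = 0.6126, so λ = 0.6126/9.85 = 0.06219 per s.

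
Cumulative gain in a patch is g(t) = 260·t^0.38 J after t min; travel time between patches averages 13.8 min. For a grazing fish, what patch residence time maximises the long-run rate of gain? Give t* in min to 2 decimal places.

By the marginal value theorem, leave when the instantaneous gain rate g'(t) equals the habitat-wide average g(t)/(T + t).
g'(t) = 0.38·260·t^-0.62. Setting 0.38·260·t^-0.62 = 260·t^0.38/(13.8+t) gives 0.38(13.8+t) = t, so 0.62·t = 0.38×13.8.
t* = 0.38×13.8/0.62 = 8.458 min.

8.46 min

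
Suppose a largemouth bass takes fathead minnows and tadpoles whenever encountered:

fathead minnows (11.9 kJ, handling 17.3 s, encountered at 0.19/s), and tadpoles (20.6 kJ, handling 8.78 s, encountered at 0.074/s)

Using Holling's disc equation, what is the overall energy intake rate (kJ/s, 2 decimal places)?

0.77 kJ/s

R = (0.19×11.9 + 0.074×20.6) / (1 + 0.19×17.3 + 0.074×8.78) = 3.785/4.937 = 0.7668 kJ/s.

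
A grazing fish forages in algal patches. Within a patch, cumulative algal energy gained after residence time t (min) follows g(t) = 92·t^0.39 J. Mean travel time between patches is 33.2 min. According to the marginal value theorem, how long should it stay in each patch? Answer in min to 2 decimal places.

By the marginal value theorem, leave when the instantaneous gain rate g'(t) equals the habitat-wide average g(t)/(T + t).
g'(t) = 0.39·92·t^-0.61. Setting 0.39·92·t^-0.61 = 92·t^0.39/(33.2+t) gives 0.39(33.2+t) = t, so 0.61·t = 0.39×33.2.
t* = 0.39×33.2/0.61 = 21.23 min.

21.23 min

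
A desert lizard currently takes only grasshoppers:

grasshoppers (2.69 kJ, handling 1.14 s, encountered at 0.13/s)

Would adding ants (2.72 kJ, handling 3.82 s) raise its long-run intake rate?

Yes

On grasshoppers alone, R = ΣλE/(1+Σλh) = 0.3497/1.148 = 0.3046 kJ/s.
Profitability of ants: 2.72/3.82 = 0.712 kJ/s.
Since 0.712 > R, including ants increases the long-run rate.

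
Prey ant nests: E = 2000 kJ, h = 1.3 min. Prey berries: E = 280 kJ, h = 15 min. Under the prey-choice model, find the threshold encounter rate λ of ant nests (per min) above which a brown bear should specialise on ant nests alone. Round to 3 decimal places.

0.009 per min

The zero-one rule: include berries iff E₂/h₂ > λE₁/(1+λh₁). Equality gives the switch point.
λE₁h₂ = E₂ + λE₂h₁ ⇒ λ = E₂/(E₁h₂ − E₂h₁) = 280/(3e+04 − 364) = 0.009448 per min.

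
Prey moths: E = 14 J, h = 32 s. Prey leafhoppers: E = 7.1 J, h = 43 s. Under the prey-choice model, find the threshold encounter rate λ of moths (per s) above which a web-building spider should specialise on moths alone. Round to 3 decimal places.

0.019 per s

The zero-one rule: include leafhoppers iff E₂/h₂ > λE₁/(1+λh₁). Equality gives the switch point.
λE₁h₂ = E₂ + λE₂h₁ ⇒ λ = E₂/(E₁h₂ − E₂h₁) = 7.1/(602 − 227.2) = 0.01894 per s.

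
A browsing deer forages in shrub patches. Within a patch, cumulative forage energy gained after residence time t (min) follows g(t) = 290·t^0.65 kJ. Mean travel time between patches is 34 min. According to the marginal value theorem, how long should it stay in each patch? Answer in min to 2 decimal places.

63.14 min

Maximise g(t)/(T+t): set derivative to zero → g'(t)(T+t) = g(t).
g'(t) = 0.65·290·t^-0.35. Setting 0.65·290·t^-0.35 = 290·t^0.65/(34+t) gives 0.65(34+t) = t, so 0.35·t = 0.65×34.
t* = 0.65×34/0.35 = 63.14 min.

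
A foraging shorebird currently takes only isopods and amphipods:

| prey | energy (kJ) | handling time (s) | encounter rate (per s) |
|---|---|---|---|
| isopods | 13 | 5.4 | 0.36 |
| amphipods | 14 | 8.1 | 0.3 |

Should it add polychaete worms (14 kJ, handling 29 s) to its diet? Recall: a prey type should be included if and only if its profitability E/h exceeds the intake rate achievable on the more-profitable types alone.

Current rate: (0.36×13 + 0.3×14)/(1 + 0.36×5.4 + 0.3×8.1) = 1.652 kJ/s.
polychaete worms: E/h = 14/29 = 0.4828 kJ/s.
Since 0.4828 < R, time spent handling polychaete worms is better spent searching.

No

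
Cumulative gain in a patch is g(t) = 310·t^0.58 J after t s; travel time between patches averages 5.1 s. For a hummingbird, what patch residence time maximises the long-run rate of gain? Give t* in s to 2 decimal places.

7.04 s

By the marginal value theorem, leave when the instantaneous gain rate g'(t) equals the habitat-wide average g(t)/(T + t).
g'(t) = 0.58·310·t^-0.42. Setting 0.58·310·t^-0.42 = 310·t^0.58/(5.1+t) gives 0.58(5.1+t) = t, so 0.42·t = 0.58×5.1.
t* = 0.58×5.1/0.42 = 7.043 s.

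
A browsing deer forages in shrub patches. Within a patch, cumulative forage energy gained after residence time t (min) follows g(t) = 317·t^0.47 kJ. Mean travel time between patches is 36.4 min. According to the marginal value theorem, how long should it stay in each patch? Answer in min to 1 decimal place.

By the marginal value theorem, leave when the instantaneous gain rate g'(t) equals the habitat-wide average g(t)/(T + t).
g'(t) = 0.47·317·t^-0.53. Setting 0.47·317·t^-0.53 = 317·t^0.47/(36.4+t) gives 0.47(36.4+t) = t, so 0.53·t = 0.47×36.4.
t* = 0.47×36.4/0.53 = 32.28 min.

32.3 min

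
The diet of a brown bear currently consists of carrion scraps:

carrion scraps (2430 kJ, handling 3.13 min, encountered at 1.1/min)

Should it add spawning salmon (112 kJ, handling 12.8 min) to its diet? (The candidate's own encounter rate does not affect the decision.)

Current rate: (1.1×2430)/(1 + 1.1×3.13) = 601.6 kJ/min.
spawning salmon: E/h = 112/12.8 = 8.75 kJ/min.
8.75 < 601.6, so adding spawning salmon would lower the average — exclude it.

No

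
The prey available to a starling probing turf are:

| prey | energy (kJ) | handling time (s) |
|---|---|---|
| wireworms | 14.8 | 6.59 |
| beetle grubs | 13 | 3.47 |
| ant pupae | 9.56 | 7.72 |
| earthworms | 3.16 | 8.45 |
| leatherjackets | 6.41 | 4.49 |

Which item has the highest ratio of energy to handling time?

beetle grubs

Profitability E/h (kJ/s): wireworms = 14.8/6.59 = 2.25, beetle grubs = 13/3.47 = 3.75, ant pupae = 9.56/7.72 = 1.24, earthworms = 3.16/8.45 = 0.374, leatherjackets = 6.41/4.49 = 1.43.
Ranked: beetle grubs > wireworms > leatherjackets > ant pupae > earthworms.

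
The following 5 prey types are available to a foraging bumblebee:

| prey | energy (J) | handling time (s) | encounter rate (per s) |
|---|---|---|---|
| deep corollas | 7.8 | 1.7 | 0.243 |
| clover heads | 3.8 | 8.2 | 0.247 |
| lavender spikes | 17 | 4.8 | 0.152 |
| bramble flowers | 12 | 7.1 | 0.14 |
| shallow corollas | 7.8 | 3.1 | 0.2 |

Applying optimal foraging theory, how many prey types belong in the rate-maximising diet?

Rank by E/h (J/s): deep corollas 4.59, lavender spikes 3.54, shallow corollas 2.52, bramble flowers 1.69, clover heads 0.463. Include each in turn until the next type's E/h falls below the running intake rate.
Rate on top 1: 1.341. lavender spikes: 3.54 > 1.341 → include.
Rate on top 2: 2.091. shallow corollas: 2.52 > 2.091 → include.
Rate on top 3: 2.186. bramble flowers: 1.69 < 2.186 → exclude; stop.
Optimal diet: deep corollas, lavender spikes, shallow corollas — 3 of 5 types.

3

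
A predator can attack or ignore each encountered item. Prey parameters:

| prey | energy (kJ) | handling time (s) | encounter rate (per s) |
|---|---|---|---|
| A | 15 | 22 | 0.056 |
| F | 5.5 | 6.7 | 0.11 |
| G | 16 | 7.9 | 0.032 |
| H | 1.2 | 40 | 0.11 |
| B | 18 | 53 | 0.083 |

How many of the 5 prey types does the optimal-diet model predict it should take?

Profitabilities (E/h, kJ/s): G 2.03, F 0.821, A 0.682, B 0.34, H 0.03. Add prey in this order while the next type's profitability exceeds the intake rate on those already taken.
Rate on top 1: 0.4087. F: 0.821 > 0.4087 → include.
Rate on top 2: 0.5614. A: 0.682 > 0.5614 → include.
Rate on top 3: 0.6074. B: 0.34 < 0.6074 → exclude; stop.
Optimal diet: G, F, A — 3 of 5 types.

3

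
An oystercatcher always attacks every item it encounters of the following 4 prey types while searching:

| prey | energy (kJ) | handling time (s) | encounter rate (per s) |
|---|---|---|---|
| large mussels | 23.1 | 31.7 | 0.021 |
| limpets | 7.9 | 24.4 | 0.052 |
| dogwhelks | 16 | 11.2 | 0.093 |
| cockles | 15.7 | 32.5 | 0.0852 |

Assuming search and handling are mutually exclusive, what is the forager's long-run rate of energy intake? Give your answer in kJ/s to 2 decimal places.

0.55 kJ/s

R = (0.021×23.1 + 0.052×7.9 + 0.093×16 + 0.0852×15.7) / (1 + 0.021×31.7 + 0.052×24.4 + 0.093×11.2 + 0.0852×32.5) = 3.722/6.745 = 0.5517 kJ/s.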